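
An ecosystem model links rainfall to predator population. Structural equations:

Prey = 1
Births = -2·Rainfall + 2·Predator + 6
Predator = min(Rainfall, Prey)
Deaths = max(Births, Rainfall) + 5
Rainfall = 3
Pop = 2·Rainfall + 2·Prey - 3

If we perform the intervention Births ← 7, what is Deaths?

12

Intervening sets Births = 7 and removes its equation (Births = -2·Rainfall + 2·Predator + 6).
Deaths = max(Births, Rainfall) + 5  [with Births=7, Rainfall=3]  = 12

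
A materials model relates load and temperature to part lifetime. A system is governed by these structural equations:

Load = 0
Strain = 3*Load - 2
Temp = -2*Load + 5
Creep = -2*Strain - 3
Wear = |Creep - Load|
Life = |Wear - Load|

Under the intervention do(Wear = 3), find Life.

The intervention breaks the incoming arrows to Wear: Wear = |Creep - Load| no longer applies, and Wear = 3.
Life = |Wear - Load|  [with Wear=3, Load=0]  = 3

3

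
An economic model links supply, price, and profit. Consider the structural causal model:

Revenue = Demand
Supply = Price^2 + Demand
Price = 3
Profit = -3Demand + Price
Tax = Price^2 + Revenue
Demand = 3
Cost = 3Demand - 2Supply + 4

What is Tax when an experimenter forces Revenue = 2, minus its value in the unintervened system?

-1

The intervention breaks the incoming arrows to Revenue: Revenue = Demand no longer applies, and Revenue = 2.
Tax = Price^2 + Revenue  [with Price=3, Revenue=2]  = 11
Without intervention: Revenue = Demand  [with Demand=3]  = 3; Tax = Price^2 + Revenue  [with Price=3, Revenue=3]  = 12.
Change = 11 − 12 = -1.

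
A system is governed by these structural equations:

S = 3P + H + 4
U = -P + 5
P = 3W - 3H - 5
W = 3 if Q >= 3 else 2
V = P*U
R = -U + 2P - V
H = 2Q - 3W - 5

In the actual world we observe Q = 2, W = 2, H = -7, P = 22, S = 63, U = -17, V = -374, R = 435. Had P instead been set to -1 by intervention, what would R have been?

-2

do(P=-1) replaces the equation P = 3W - 3H - 5 with the constant P = -1.
U = -P + 5  [with P=-1]  = 6
V = P*U  [with P=-1, U=6]  = -6
R = -U + 2P - V  [with U=6, P=-1, V=-6]  = -2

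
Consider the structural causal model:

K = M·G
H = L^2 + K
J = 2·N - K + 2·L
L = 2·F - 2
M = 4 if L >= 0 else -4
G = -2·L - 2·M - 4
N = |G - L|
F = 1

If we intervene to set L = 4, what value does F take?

1

Under do(L=4), the mechanism L = 2·F - 2 is discarded; L is fixed at 4.
F is not downstream of the intervention, so its value is determined by the original equations.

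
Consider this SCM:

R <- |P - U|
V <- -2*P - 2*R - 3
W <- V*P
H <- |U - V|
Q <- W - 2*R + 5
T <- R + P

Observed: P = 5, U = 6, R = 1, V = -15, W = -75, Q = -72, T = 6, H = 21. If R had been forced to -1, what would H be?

The intervention breaks the incoming arrows to R: R <- |P - U| no longer applies, and R = -1.
V = -2*P - 2*R - 3  [with P=5, R=-1]  = -11
H = |U - V|  [with U=6, V=-11]  = 17

17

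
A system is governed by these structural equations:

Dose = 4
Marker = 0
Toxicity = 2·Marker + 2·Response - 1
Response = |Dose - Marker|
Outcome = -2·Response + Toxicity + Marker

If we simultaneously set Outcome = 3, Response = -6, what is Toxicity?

Under do(Outcome = 3, Response = -6), each intervened variable's structural equation is replaced by its fixed value.
Toxicity = 2·Marker + 2·Response - 1  [with Marker=0, Response=-6]  = -13

-13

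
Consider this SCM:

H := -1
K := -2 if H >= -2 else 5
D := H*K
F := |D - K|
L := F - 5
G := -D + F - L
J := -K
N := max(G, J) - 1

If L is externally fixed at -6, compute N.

do(L=-6) replaces the equation L := F - 5 with the constant L = -6.
K = -2 if H >= -2 else 5  [with H=-1]  = -2
D = H*K  [with H=-1, K=-2]  = 2
F = |D - K|  [with D=2, K=-2]  = 4
G = -D + F - L  [with D=2, F=4, L=-6]  = 8
J = -K  [with K=-2]  = 2
N = max(G, J) - 1  [with G=8, J=2]  = 7

7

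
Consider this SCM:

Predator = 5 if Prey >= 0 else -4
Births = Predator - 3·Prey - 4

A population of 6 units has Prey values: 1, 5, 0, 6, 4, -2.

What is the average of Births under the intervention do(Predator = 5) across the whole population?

-6

The intervention sets Predator=5 in all 6 units regardless of Prey. Recomputing Births per unit gives -2, -14, 1, -17, -11, 7; average -6.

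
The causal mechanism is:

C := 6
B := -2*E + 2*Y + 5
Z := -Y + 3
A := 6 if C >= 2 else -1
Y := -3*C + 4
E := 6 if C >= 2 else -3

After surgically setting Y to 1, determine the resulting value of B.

do(Y=1) replaces the equation Y := -3*C + 4 with the constant Y = 1.
E = 6 if C >= 2 else -3  [with C=6]  = 6
B = -2*E + 2*Y + 5  [with E=6, Y=1]  = -5

-5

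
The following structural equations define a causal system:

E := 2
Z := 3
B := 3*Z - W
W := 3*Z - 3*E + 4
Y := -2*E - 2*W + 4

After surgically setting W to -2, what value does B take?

do(W=-2) replaces the equation W := 3*Z - 3*E + 4 with the constant W = -2.
B = 3*Z - W  [with Z=3, W=-2]  = 11

11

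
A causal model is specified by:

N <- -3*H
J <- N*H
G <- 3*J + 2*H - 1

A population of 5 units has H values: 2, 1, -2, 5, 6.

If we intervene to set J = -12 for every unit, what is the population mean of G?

-32.2

Under do(J=-12), J's equation is replaced by J=-12 for every unit. Per-unit G: -33, -35, -41, -27, -25. Mean = -32.2.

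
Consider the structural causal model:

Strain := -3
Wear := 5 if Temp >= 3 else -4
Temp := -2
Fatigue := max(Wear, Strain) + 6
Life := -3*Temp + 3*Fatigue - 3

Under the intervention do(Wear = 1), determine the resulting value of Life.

do(Wear=1) replaces the equation Wear := 5 if Temp >= 3 else -4 with the constant Wear = 1.
Fatigue = max(Wear, Strain) + 6  [with Wear=1, Strain=-3]  = 7
Life = -3*Temp + 3*Fatigue - 3  [with Temp=-2, Fatigue=7]  = 24

24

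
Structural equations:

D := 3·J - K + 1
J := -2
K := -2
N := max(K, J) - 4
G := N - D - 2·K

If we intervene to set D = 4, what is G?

do(D=4) replaces the equation D := 3·J - K + 1 with the constant D = 4.
N = max(K, J) - 4  [with K=-2, J=-2]  = -6
G = N - D - 2·K  [with N=-6, D=4, K=-2]  = -6

-6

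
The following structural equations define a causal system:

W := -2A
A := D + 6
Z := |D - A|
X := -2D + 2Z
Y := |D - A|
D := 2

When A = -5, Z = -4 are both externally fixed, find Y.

Setting A = -5, Z = -4 by intervention discards those variables' equations.
Y = |D - A|  [with D=2, A=-5]  = 7

7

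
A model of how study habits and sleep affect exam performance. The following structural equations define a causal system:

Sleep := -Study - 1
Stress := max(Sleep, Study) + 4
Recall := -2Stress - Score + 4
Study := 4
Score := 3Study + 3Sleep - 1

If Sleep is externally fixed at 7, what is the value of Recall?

-50

do(Sleep=7) replaces the equation Sleep := -Study - 1 with the constant Sleep = 7.
Stress = max(Sleep, Study) + 4  [with Sleep=7, Study=4]  = 11
Score = 3Study + 3Sleep - 1  [with Study=4, Sleep=7]  = 32
Recall = -2Stress - Score + 4  [with Stress=11, Score=32]  = -50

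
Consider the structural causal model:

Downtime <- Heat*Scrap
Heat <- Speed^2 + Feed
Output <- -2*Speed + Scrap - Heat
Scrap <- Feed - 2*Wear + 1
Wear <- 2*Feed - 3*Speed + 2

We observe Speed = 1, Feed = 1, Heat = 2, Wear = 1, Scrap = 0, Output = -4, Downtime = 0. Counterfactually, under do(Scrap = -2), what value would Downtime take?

-4

Under do(Scrap=-2), the mechanism Scrap <- Feed - 2*Wear + 1 is discarded; Scrap is fixed at -2.
Heat = Speed^2 + Feed  [with Speed=1, Feed=1]  = 2
Downtime = Heat*Scrap  [with Heat=2, Scrap=-2]  = -4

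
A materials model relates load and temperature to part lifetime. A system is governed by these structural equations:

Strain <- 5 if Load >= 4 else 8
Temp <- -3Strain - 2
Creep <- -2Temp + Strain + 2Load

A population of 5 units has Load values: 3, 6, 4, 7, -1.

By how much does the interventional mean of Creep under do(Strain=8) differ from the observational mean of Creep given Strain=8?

5.6

The intervention sets Strain=8 in all 5 units regardless of Load. Recomputing Creep per unit gives 66, 72, 68, 74, 58; average 67.6.
Observing Strain=8 restricts to units where Strain's equation naturally yields 8: Load ∈ {3, -1}. In that subpopulation Creep = 66, 58, mean 62.
Difference = 67.6 − 62 = 5.6.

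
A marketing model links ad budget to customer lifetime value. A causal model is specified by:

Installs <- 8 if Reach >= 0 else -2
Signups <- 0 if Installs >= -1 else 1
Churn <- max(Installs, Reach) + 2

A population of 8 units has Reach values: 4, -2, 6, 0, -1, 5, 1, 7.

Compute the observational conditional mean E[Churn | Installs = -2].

Conditioning on Installs=-2 selects the 2 unit(s) with Reach ∈ {-2, -1}. Their Churn values: 0, 1. Mean = 0.5.

0.5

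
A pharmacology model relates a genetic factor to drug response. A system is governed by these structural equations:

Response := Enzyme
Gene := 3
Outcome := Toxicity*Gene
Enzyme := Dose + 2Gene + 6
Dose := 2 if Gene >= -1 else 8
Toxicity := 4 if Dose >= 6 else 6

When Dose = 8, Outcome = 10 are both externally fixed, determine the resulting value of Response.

The joint intervention fixes Dose = 8, Outcome = 10, removing each variable's own equation.
Enzyme = Dose + 2Gene + 6  [with Dose=8, Gene=3]  = 20
Response = Enzyme  [with Enzyme=20]  = 20

20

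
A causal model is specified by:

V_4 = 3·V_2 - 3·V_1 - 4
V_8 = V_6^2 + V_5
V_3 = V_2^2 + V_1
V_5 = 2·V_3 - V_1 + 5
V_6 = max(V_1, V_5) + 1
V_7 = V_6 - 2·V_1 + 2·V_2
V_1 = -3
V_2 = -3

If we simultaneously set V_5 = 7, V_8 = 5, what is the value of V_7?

Setting V_5 = 7, V_8 = 5 by intervention discards those variables' equations.
V_6 = max(V_1, V_5) + 1  [with V_1=-3, V_5=7]  = 8
V_7 = V_6 - 2·V_1 + 2·V_2  [with V_6=8, V_1=-3, V_2=-3]  = 8

8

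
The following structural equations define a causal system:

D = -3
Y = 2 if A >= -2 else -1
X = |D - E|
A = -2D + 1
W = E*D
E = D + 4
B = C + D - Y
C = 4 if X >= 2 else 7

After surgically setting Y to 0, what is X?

4

do(Y=0) replaces the equation Y = 2 if A >= -2 else -1 with the constant Y = 0.
X is not downstream of the intervention, so its value is determined by the original equations.
E = D + 4  [with D=-3]  = 1
X = |D - E|  [with D=-3, E=1]  = 4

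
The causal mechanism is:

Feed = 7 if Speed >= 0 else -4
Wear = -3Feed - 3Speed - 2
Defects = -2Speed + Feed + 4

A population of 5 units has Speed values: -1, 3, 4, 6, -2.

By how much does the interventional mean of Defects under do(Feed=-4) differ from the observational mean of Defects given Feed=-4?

-7

do(Feed=-4) breaks Feed's dependence on Speed. With Feed=-4 fixed, Defects across the units is 2, -6, -8, -12, 4, mean -4.
Observing Feed=-4 restricts to units where Feed's equation naturally yields -4: Speed ∈ {-1, -2}. In that subpopulation Defects = 2, 4, mean 3.
Difference = -4 − 3 = -7.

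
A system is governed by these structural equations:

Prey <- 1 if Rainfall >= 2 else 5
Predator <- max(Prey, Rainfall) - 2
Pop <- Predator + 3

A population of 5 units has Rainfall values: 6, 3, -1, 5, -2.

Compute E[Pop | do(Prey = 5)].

6.2

Under do(Prey=5), Prey's equation is replaced by Prey=5 for every unit. Per-unit Pop: 7, 6, 6, 6, 6. Mean = 6.2.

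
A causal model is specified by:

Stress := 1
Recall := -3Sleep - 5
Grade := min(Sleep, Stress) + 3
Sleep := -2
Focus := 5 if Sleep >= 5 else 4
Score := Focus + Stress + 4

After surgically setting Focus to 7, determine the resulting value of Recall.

1

do(Focus=7) replaces the equation Focus := 5 if Sleep >= 5 else 4 with the constant Focus = 7.
Recall is not downstream of the intervention, so its value is determined by the original equations.
Recall = -3Sleep - 5  [with Sleep=-2]  = 1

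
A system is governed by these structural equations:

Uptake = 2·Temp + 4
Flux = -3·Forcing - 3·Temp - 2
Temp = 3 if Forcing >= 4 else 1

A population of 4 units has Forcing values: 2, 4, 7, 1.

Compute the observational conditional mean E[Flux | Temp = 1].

E[Flux|Temp=1] averages over only the 2 units with Temp=1 (Forcing = 2, 1): Flux = -11, -8, mean -9.5.

-9.5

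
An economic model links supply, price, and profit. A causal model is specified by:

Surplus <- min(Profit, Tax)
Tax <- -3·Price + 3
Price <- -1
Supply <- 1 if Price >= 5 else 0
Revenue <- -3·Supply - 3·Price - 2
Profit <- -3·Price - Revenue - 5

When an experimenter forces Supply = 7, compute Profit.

do(Supply=7) replaces the equation Supply <- 1 if Price >= 5 else 0 with the constant Supply = 7.
Revenue = -3·Supply - 3·Price - 2  [with Supply=7, Price=-1]  = -20
Profit = -3·Price - Revenue - 5  [with Price=-1, Revenue=-20]  = 18

18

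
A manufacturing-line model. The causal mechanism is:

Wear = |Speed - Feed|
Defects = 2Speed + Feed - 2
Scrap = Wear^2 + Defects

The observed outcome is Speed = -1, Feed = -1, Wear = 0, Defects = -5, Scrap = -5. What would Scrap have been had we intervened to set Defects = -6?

Intervening sets Defects = -6 and removes its equation (Defects = 2Speed + Feed - 2).
Wear = |Speed - Feed|  [with Speed=-1, Feed=-1]  = 0
Scrap = Wear^2 + Defects  [with Wear=0, Defects=-6]  = -6

-6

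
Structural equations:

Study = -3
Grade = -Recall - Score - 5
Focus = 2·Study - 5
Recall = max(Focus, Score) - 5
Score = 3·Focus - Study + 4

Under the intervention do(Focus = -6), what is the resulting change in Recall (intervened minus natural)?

Under do(Focus=-6), the mechanism Focus = 2·Study - 5 is discarded; Focus is fixed at -6.
Score = 3·Focus - Study + 4  [with Focus=-6, Study=-3]  = -11
Recall = max(Focus, Score) - 5  [with Focus=-6, Score=-11]  = -11
Without intervention: Focus = 2·Study - 5  [with Study=-3]  = -11; Score = 3·Focus - Study + 4  [with Focus=-11, Study=-3]  = -26; Recall = max(Focus, Score) - 5  [with Focus=-11, Score=-26]  = -16.
Change = -11 − (-16) = 5.

5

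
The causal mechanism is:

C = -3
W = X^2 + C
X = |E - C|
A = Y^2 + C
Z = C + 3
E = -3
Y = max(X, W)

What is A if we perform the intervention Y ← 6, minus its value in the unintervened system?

36

The intervention breaks the incoming arrows to Y: Y = max(X, W) no longer applies, and Y = 6.
A = Y^2 + C  [with Y=6, C=-3]  = 33
Without intervention: X = |E - C|  [with E=-3, C=-3]  = 0; W = X^2 + C  [with X=0, C=-3]  = -3; Y = max(X, W)  [with X=0, W=-3]  = 0; A = Y^2 + C  [with Y=0, C=-3]  = -3.
Change = 33 − (-3) = 36.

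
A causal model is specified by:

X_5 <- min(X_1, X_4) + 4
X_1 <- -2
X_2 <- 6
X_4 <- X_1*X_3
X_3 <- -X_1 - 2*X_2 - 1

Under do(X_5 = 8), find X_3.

do(X_5=8) replaces the equation X_5 <- min(X_1, X_4) + 4 with the constant X_5 = 8.
X_3 is not downstream of the intervention, so its value is determined by the original equations.
X_3 = -X_1 - 2*X_2 - 1  [with X_1=-2, X_2=6]  = -11

-11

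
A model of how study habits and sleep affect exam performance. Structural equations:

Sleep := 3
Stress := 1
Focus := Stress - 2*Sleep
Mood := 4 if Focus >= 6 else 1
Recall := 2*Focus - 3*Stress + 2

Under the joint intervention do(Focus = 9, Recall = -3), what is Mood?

The joint intervention fixes Focus = 9, Recall = -3, removing each variable's own equation.
Mood = 4 if Focus >= 6 else 1  [with Focus=9]  = 4

4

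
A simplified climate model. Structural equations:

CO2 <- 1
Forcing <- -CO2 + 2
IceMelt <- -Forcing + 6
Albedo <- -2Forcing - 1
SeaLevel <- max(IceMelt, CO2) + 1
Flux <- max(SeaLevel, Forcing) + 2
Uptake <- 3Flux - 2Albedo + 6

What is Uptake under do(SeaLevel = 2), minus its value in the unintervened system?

Under do(SeaLevel=2), the mechanism SeaLevel <- max(IceMelt, CO2) + 1 is discarded; SeaLevel is fixed at 2.
Forcing = -CO2 + 2  [with CO2=1]  = 1
Albedo = -2Forcing - 1  [with Forcing=1]  = -3
Flux = max(SeaLevel, Forcing) + 2  [with SeaLevel=2, Forcing=1]  = 4
Uptake = 3Flux - 2Albedo + 6  [with Flux=4, Albedo=-3]  = 24
Without intervention: Forcing = -CO2 + 2  [with CO2=1]  = 1; IceMelt = -Forcing + 6  [with Forcing=1]  = 5; Albedo = -2Forcing - 1  [with Forcing=1]  = -3; SeaLevel = max(IceMelt, CO2) + 1  [with IceMelt=5, CO2=1]  = 6; Flux = max(SeaLevel, Forcing) + 2  [with SeaLevel=6, Forcing=1]  = 8; Uptake = 3Flux - 2Albedo + 6  [with Flux=8, Albedo=-3]  = 36.
Change = 24 − 36 = -12.

-12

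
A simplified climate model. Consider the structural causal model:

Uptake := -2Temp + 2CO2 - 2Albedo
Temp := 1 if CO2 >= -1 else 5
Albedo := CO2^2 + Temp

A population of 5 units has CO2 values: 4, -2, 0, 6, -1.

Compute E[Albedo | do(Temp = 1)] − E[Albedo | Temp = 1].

-1.85

Under do(Temp=1), Temp's equation is replaced by Temp=1 for every unit. Per-unit Albedo: 17, 5, 1, 37, 2. Mean = 12.4.
E[Albedo|Temp=1] averages over only the 4 units with Temp=1 (CO2 = 4, 0, 6, -1): Albedo = 17, 1, 37, 2, mean 14.25.
Difference = 12.4 − 14.25 = -1.85.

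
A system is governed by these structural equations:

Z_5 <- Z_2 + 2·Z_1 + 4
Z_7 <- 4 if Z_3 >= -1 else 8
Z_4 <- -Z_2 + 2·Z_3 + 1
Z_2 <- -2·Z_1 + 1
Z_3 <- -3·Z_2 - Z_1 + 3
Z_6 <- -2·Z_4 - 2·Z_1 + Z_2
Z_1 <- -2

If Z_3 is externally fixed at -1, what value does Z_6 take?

21

The intervention breaks the incoming arrows to Z_3: Z_3 <- -3·Z_2 - Z_1 + 3 no longer applies, and Z_3 = -1.
Z_2 = -2·Z_1 + 1  [with Z_1=-2]  = 5
Z_4 = -Z_2 + 2·Z_3 + 1  [with Z_2=5, Z_3=-1]  = -6
Z_6 = -2·Z_4 - 2·Z_1 + Z_2  [with Z_4=-6, Z_1=-2, Z_2=5]  = 21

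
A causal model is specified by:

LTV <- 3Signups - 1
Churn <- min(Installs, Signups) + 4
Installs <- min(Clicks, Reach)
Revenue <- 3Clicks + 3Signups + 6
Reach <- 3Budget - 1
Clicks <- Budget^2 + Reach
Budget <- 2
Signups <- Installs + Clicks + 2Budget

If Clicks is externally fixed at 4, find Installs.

4

The intervention breaks the incoming arrows to Clicks: Clicks <- Budget^2 + Reach no longer applies, and Clicks = 4.
Reach = 3Budget - 1  [with Budget=2]  = 5
Installs = min(Clicks, Reach)  [with Clicks=4, Reach=5]  = 4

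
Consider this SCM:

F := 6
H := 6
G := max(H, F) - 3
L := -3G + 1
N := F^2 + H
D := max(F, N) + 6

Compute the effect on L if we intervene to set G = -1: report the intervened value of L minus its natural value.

12

Under do(G=-1), the mechanism G := max(H, F) - 3 is discarded; G is fixed at -1.
L = -3G + 1  [with G=-1]  = 4
Without intervention: G = max(H, F) - 3  [with H=6, F=6]  = 3; L = -3G + 1  [with G=3]  = -8.
Change = 4 − (-8) = 12.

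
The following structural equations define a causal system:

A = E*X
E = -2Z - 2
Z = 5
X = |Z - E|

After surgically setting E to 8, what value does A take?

24

Under do(E=8), the mechanism E = -2Z - 2 is discarded; E is fixed at 8.
X = |Z - E|  [with Z=5, E=8]  = 3
A = E*X  [with E=8, X=3]  = 24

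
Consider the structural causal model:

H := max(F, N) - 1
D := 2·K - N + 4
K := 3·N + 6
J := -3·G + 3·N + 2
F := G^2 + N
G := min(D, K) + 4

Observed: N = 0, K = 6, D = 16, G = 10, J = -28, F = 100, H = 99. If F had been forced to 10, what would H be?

Intervening sets F = 10 and removes its equation (F := G^2 + N).
H = max(F, N) - 1  [with F=10, N=0]  = 9

9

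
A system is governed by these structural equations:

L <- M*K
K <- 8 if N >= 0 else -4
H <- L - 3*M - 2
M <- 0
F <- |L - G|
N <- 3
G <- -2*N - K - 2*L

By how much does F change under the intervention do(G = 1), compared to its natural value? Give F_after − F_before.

Under do(G=1), the mechanism G <- -2*N - K - 2*L is discarded; G is fixed at 1.
K = 8 if N >= 0 else -4  [with N=3]  = 8
L = M*K  [with M=0, K=8]  = 0
F = |L - G|  [with L=0, G=1]  = 1
Without intervention: K = 8 if N >= 0 else -4  [with N=3]  = 8; L = M*K  [with M=0, K=8]  = 0; G = -2*N - K - 2*L  [with N=3, K=8, L=0]  = -14; F = |L - G|  [with L=0, G=-14]  = 14.
Change = 1 − 14 = -13.

-13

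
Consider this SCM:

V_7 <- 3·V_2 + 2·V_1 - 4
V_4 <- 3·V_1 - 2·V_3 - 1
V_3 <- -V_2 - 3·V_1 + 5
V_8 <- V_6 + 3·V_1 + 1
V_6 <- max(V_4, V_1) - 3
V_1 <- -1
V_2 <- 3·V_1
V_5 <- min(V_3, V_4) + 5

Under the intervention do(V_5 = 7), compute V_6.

The intervention breaks the incoming arrows to V_5: V_5 <- min(V_3, V_4) + 5 no longer applies, and V_5 = 7.
Since V_6 is not a descendant of the intervened variable, it is unaffected.
V_2 = 3·V_1  [with V_1=-1]  = -3
V_3 = -V_2 - 3·V_1 + 5  [with V_2=-3, V_1=-1]  = 11
V_4 = 3·V_1 - 2·V_3 - 1  [with V_1=-1, V_3=11]  = -26
V_6 = max(V_4, V_1) - 3  [with V_4=-26, V_1=-1]  = -4

-4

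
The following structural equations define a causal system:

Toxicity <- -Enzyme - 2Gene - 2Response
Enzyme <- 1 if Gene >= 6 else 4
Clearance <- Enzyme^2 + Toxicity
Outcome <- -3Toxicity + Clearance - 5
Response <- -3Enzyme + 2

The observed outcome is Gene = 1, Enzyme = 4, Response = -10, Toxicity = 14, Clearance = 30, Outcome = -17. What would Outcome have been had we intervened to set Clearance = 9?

-38

The intervention breaks the incoming arrows to Clearance: Clearance <- Enzyme^2 + Toxicity no longer applies, and Clearance = 9.
Enzyme = 1 if Gene >= 6 else 4  [with Gene=1]  = 4
Response = -3Enzyme + 2  [with Enzyme=4]  = -10
Toxicity = -Enzyme - 2Gene - 2Response  [with Enzyme=4, Gene=1, Response=-10]  = 14
Outcome = -3Toxicity + Clearance - 5  [with Toxicity=14, Clearance=9]  = -38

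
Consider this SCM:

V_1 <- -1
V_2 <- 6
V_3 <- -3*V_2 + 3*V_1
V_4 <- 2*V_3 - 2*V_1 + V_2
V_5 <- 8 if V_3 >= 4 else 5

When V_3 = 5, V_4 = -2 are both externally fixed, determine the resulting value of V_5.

Setting V_3 = 5, V_4 = -2 by intervention discards those variables' equations.
V_5 = 8 if V_3 >= 4 else 5  [with V_3=5]  = 8

8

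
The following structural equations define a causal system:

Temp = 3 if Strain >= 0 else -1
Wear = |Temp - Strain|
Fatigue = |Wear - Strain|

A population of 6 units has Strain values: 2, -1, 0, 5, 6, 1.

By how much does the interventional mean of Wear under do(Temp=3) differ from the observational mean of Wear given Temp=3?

0.3

The intervention sets Temp=3 in all 6 units regardless of Strain. Recomputing Wear per unit gives 1, 4, 3, 2, 3, 2; average 2.5.
Observing Temp=3 restricts to units where Temp's equation naturally yields 3: Strain ∈ {2, 0, 5, 6, 1}. In that subpopulation Wear = 1, 3, 2, 3, 2, mean 2.2.
Difference = 2.5 − 2.2 = 0.3.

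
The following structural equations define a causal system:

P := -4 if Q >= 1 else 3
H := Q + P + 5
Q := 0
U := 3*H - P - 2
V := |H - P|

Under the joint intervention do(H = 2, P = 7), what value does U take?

The joint intervention fixes H = 2, P = 7, removing each variable's own equation.
U = 3*H - P - 2  [with H=2, P=7]  = -3

-3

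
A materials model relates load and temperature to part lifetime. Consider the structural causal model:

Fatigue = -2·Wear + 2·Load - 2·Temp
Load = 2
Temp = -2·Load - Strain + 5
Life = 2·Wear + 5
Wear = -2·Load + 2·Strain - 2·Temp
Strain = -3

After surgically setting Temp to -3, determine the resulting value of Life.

The intervention breaks the incoming arrows to Temp: Temp = -2·Load - Strain + 5 no longer applies, and Temp = -3.
Wear = -2·Load + 2·Strain - 2·Temp  [with Load=2, Strain=-3, Temp=-3]  = -4
Life = 2·Wear + 5  [with Wear=-4]  = -3

-3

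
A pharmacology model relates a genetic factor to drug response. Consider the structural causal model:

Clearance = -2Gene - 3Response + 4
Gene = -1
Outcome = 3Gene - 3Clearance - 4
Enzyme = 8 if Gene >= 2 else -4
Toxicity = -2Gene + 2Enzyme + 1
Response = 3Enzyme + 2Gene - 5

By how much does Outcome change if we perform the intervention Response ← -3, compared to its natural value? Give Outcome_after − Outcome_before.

144

The intervention breaks the incoming arrows to Response: Response = 3Enzyme + 2Gene - 5 no longer applies, and Response = -3.
Clearance = -2Gene - 3Response + 4  [with Gene=-1, Response=-3]  = 15
Outcome = 3Gene - 3Clearance - 4  [with Gene=-1, Clearance=15]  = -52
Without intervention: Enzyme = 8 if Gene >= 2 else -4  [with Gene=-1]  = -4; Response = 3Enzyme + 2Gene - 5  [with Enzyme=-4, Gene=-1]  = -19; Clearance = -2Gene - 3Response + 4  [with Gene=-1, Response=-19]  = 63; Outcome = 3Gene - 3Clearance - 4  [with Gene=-1, Clearance=63]  = -196.
Change = -52 − (-196) = 144.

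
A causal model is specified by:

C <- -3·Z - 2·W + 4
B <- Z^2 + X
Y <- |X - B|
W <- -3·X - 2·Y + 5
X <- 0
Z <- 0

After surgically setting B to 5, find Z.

Under do(B=5), the mechanism B <- Z^2 + X is discarded; B is fixed at 5.
Z is not downstream of the intervention, so its value is determined by the original equations.

0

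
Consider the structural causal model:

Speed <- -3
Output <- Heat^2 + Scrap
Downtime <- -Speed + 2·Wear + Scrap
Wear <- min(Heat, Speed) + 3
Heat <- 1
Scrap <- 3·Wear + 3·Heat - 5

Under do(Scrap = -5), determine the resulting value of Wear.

0

Under do(Scrap=-5), the mechanism Scrap <- 3·Wear + 3·Heat - 5 is discarded; Scrap is fixed at -5.
Since Wear is not a descendant of the intervened variable, it is unaffected.
Wear = min(Heat, Speed) + 3  [with Heat=1, Speed=-3]  = 0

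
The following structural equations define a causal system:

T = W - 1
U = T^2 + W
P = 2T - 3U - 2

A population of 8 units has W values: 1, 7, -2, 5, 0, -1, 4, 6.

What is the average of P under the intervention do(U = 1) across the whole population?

The intervention sets U=1 in all 8 units regardless of W. Recomputing P per unit gives -5, 7, -11, 3, -7, -9, 1, 5; average -2.

-2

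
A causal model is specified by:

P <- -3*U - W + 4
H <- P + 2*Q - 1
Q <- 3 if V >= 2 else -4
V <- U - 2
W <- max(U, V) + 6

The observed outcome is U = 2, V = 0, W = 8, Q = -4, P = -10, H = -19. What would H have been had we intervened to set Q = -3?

Under do(Q=-3), the mechanism Q <- 3 if V >= 2 else -4 is discarded; Q is fixed at -3.
V = U - 2  [with U=2]  = 0
W = max(U, V) + 6  [with U=2, V=0]  = 8
P = -3*U - W + 4  [with U=2, W=8]  = -10
H = P + 2*Q - 1  [with P=-10, Q=-3]  = -17

-17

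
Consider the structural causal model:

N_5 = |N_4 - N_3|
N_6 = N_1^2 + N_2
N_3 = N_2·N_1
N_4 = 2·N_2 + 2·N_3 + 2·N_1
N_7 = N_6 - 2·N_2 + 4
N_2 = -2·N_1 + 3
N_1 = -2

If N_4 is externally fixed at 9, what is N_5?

Intervening sets N_4 = 9 and removes its equation (N_4 = 2·N_2 + 2·N_3 + 2·N_1).
N_2 = -2·N_1 + 3  [with N_1=-2]  = 7
N_3 = N_2·N_1  [with N_2=7, N_1=-2]  = -14
N_5 = |N_4 - N_3|  [with N_4=9, N_3=-14]  = 23

23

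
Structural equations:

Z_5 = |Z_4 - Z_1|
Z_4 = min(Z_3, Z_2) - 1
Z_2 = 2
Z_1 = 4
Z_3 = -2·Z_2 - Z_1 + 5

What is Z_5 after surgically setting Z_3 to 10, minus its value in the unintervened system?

do(Z_3=10) replaces the equation Z_3 = -2·Z_2 - Z_1 + 5 with the constant Z_3 = 10.
Z_4 = min(Z_3, Z_2) - 1  [with Z_3=10, Z_2=2]  = 1
Z_5 = |Z_4 - Z_1|  [with Z_4=1, Z_1=4]  = 3
Without intervention: Z_3 = -2·Z_2 - Z_1 + 5  [with Z_2=2, Z_1=4]  = -3; Z_4 = min(Z_3, Z_2) - 1  [with Z_3=-3, Z_2=2]  = -4; Z_5 = |Z_4 - Z_1|  [with Z_4=-4, Z_1=4]  = 8.
Change = 3 − 8 = -5.

-5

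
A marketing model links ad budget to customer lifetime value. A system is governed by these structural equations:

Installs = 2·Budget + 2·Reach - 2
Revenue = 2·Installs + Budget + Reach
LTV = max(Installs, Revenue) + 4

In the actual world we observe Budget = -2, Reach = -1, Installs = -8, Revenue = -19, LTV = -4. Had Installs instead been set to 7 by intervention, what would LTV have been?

15

do(Installs=7) replaces the equation Installs = 2·Budget + 2·Reach - 2 with the constant Installs = 7.
Revenue = 2·Installs + Budget + Reach  [with Installs=7, Budget=-2, Reach=-1]  = 11
LTV = max(Installs, Revenue) + 4  [with Installs=7, Revenue=11]  = 15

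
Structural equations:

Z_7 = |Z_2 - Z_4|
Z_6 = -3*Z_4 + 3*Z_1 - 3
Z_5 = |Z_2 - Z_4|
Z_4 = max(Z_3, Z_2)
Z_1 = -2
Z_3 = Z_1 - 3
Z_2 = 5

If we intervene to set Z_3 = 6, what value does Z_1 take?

Under do(Z_3=6), the mechanism Z_3 = Z_1 - 3 is discarded; Z_3 is fixed at 6.
Z_1 is not downstream of the intervention, so its value is determined by the original equations.

-2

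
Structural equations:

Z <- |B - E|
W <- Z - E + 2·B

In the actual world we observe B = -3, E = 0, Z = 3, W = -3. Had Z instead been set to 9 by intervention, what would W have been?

3

The intervention breaks the incoming arrows to Z: Z <- |B - E| no longer applies, and Z = 9.
W = Z - E + 2·B  [with Z=9, E=0, B=-3]  = 3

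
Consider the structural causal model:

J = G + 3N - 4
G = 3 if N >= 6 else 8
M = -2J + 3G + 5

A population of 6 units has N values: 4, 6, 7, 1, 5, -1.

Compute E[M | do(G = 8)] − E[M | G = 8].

-8.5

Under do(G=8), G's equation is replaced by G=8 for every unit. Per-unit M: -3, -15, -21, 15, -9, 27. Mean = -1.
Observing G=8 restricts to units where G's equation naturally yields 8: N ∈ {4, 1, 5, -1}. In that subpopulation M = -3, 15, -9, 27, mean 7.5.
Difference = -1 − 7.5 = -8.5.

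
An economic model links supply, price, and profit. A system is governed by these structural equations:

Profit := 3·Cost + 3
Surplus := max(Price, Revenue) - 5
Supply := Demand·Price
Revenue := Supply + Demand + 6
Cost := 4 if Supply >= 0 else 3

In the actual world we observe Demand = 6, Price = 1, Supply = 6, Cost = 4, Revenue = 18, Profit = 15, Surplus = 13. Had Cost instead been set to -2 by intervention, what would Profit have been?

-3

Under do(Cost=-2), the mechanism Cost := 4 if Supply >= 0 else 3 is discarded; Cost is fixed at -2.
Profit = 3·Cost + 3  [with Cost=-2]  = -3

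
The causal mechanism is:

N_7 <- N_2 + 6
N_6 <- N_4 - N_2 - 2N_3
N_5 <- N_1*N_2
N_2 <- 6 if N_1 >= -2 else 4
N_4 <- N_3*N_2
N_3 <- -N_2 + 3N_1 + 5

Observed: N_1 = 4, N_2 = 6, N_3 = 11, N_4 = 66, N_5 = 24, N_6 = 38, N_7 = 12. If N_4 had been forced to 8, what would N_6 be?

-20

Under do(N_4=8), the mechanism N_4 <- N_3*N_2 is discarded; N_4 is fixed at 8.
N_2 = 6 if N_1 >= -2 else 4  [with N_1=4]  = 6
N_3 = -N_2 + 3N_1 + 5  [with N_2=6, N_1=4]  = 11
N_6 = N_4 - N_2 - 2N_3  [with N_4=8, N_2=6, N_3=11]  = -20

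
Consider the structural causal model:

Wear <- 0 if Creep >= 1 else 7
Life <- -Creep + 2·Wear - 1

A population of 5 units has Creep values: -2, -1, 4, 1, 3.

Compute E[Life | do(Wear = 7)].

Every unit gets Wear=7 under the intervention. Life values become 15, 14, 9, 12, 10; E[Life|do(Wear=7)] = 12.

12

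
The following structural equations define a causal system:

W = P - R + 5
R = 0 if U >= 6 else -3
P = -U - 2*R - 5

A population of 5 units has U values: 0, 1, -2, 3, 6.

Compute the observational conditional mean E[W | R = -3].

8.5

E[W|R=-3] averages over only the 4 units with R=-3 (U = 0, 1, -2, 3): W = 9, 8, 11, 6, mean 8.5.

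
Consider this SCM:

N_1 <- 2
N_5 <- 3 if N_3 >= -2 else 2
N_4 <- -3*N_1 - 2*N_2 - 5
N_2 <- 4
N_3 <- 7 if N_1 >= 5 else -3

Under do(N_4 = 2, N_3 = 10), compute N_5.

The joint intervention fixes N_4 = 2, N_3 = 10, removing each variable's own equation.
N_5 = 3 if N_3 >= -2 else 2  [with N_3=10]  = 3

3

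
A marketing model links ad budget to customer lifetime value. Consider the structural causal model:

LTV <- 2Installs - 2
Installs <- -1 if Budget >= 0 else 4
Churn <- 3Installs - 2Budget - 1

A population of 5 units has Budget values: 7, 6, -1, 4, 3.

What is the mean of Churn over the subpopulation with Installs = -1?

Conditioning on Installs=-1 selects the 4 unit(s) with Budget ∈ {7, 6, 4, 3}. Their Churn values: -18, -16, -12, -10. Mean = -14.

-14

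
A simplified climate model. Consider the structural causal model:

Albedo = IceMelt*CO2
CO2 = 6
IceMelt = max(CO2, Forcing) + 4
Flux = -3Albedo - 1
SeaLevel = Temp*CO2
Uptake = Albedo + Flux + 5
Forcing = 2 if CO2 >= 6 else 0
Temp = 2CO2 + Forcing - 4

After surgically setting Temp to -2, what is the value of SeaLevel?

The intervention breaks the incoming arrows to Temp: Temp = 2CO2 + Forcing - 4 no longer applies, and Temp = -2.
SeaLevel = Temp*CO2  [with Temp=-2, CO2=6]  = -12

-12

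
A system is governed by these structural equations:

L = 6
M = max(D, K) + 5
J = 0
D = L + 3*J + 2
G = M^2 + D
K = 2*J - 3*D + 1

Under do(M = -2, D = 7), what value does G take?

11

The joint intervention fixes M = -2, D = 7, removing each variable's own equation.
G = M^2 + D  [with M=-2, D=7]  = 11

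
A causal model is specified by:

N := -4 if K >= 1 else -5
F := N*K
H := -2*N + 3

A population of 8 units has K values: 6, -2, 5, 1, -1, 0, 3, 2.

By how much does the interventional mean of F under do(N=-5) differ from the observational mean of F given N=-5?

-13.75

The intervention sets N=-5 in all 8 units regardless of K. Recomputing F per unit gives -30, 10, -25, -5, 5, 0, -15, -10; average -8.75.
Observing N=-5 restricts to units where N's equation naturally yields -5: K ∈ {-2, -1, 0}. In that subpopulation F = 10, 5, 0, mean 5.
Difference = -8.75 − 5 = -13.75.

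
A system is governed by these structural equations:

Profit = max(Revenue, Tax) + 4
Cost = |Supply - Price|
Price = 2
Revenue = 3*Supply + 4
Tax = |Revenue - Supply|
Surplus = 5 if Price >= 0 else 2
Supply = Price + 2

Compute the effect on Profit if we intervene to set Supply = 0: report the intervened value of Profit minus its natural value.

Under do(Supply=0), the mechanism Supply = Price + 2 is discarded; Supply is fixed at 0.
Revenue = 3*Supply + 4  [with Supply=0]  = 4
Tax = |Revenue - Supply|  [with Revenue=4, Supply=0]  = 4
Profit = max(Revenue, Tax) + 4  [with Revenue=4, Tax=4]  = 8
Without intervention: Supply = Price + 2  [with Price=2]  = 4; Revenue = 3*Supply + 4  [with Supply=4]  = 16; Tax = |Revenue - Supply|  [with Revenue=16, Supply=4]  = 12; Profit = max(Revenue, Tax) + 4  [with Revenue=16, Tax=12]  = 20.
Change = 8 − 20 = -12.

-12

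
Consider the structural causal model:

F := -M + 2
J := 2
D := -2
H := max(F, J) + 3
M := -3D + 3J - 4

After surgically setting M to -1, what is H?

do(M=-1) replaces the equation M := -3D + 3J - 4 with the constant M = -1.
F = -M + 2  [with M=-1]  = 3
H = max(F, J) + 3  [with F=3, J=2]  = 6

6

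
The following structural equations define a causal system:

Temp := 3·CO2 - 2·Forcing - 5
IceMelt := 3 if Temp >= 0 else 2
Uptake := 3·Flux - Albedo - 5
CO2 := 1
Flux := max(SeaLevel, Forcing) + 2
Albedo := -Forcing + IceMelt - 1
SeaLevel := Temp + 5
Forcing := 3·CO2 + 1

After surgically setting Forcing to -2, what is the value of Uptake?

do(Forcing=-2) replaces the equation Forcing := 3·CO2 + 1 with the constant Forcing = -2.
Temp = 3·CO2 - 2·Forcing - 5  [with CO2=1, Forcing=-2]  = 2
IceMelt = 3 if Temp >= 0 else 2  [with Temp=2]  = 3
Albedo = -Forcing + IceMelt - 1  [with Forcing=-2, IceMelt=3]  = 4
SeaLevel = Temp + 5  [with Temp=2]  = 7
Flux = max(SeaLevel, Forcing) + 2  [with SeaLevel=7, Forcing=-2]  = 9
Uptake = 3·Flux - Albedo - 5  [with Flux=9, Albedo=4]  = 18

18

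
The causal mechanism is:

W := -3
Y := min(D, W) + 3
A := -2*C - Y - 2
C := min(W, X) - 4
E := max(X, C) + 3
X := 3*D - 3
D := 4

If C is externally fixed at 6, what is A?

The intervention breaks the incoming arrows to C: C := min(W, X) - 4 no longer applies, and C = 6.
Y = min(D, W) + 3  [with D=4, W=-3]  = 0
A = -2*C - Y - 2  [with C=6, Y=0]  = -14

-14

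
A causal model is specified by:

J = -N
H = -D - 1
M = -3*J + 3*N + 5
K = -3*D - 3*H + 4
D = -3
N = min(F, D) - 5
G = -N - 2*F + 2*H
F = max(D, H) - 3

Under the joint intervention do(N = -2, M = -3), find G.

The joint intervention fixes N = -2, M = -3, removing each variable's own equation.
H = -D - 1  [with D=-3]  = 2
F = max(D, H) - 3  [with D=-3, H=2]  = -1
G = -N - 2*F + 2*H  [with N=-2, F=-1, H=2]  = 8

8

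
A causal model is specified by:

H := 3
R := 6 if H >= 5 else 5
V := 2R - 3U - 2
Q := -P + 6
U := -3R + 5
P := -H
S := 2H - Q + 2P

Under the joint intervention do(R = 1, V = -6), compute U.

2

Under do(R = 1, V = -6), each intervened variable's structural equation is replaced by its fixed value.
U = -3R + 5  [with R=1]  = 2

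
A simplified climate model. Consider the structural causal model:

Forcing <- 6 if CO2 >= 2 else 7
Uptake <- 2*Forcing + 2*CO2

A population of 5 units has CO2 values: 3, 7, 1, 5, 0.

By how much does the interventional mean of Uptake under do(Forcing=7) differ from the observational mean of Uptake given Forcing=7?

5.4

The intervention sets Forcing=7 in all 5 units regardless of CO2. Recomputing Uptake per unit gives 20, 28, 16, 24, 14; average 20.4.
Observing Forcing=7 restricts to units where Forcing's equation naturally yields 7: CO2 ∈ {1, 0}. In that subpopulation Uptake = 16, 14, mean 15.
Difference = 20.4 − 15 = 5.4.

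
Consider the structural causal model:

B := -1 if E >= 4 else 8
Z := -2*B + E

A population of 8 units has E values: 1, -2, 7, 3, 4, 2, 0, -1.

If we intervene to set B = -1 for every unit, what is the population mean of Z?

Every unit gets B=-1 under the intervention. Z values become 3, 0, 9, 5, 6, 4, 2, 1; E[Z|do(B=-1)] = 3.75.

3.75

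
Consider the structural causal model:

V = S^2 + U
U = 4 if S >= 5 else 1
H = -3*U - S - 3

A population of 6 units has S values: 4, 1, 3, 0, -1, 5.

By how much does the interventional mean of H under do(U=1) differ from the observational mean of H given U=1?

-0.6

The intervention sets U=1 in all 6 units regardless of S. Recomputing H per unit gives -10, -7, -9, -6, -5, -11; average -8.
E[H|U=1] averages over only the 5 units with U=1 (S = 4, 1, 3, 0, -1): H = -10, -7, -9, -6, -5, mean -7.4.
Difference = -8 − (-7.4) = -0.6.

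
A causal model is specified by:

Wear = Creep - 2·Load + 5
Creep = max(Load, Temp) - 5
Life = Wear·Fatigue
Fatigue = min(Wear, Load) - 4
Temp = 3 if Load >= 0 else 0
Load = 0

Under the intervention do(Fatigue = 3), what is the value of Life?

9

The intervention breaks the incoming arrows to Fatigue: Fatigue = min(Wear, Load) - 4 no longer applies, and Fatigue = 3.
Temp = 3 if Load >= 0 else 0  [with Load=0]  = 3
Creep = max(Load, Temp) - 5  [with Load=0, Temp=3]  = -2
Wear = Creep - 2·Load + 5  [with Creep=-2, Load=0]  = 3
Life = Wear·Fatigue  [with Wear=3, Fatigue=3]  = 9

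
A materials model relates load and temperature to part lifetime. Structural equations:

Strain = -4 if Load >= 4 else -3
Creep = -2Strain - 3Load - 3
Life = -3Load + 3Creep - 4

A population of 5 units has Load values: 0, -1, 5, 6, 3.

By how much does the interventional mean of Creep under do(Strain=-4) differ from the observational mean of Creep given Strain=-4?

The intervention sets Strain=-4 in all 5 units regardless of Load. Recomputing Creep per unit gives 5, 8, -10, -13, -4; average -2.8.
Conditioning on Strain=-4 selects the 2 unit(s) with Load ∈ {5, 6}. Their Creep values: -10, -13. Mean = -11.5.
Difference = -2.8 − (-11.5) = 8.7.

8.7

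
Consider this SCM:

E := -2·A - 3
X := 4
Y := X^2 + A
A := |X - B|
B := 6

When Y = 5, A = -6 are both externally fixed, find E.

The joint intervention fixes Y = 5, A = -6, removing each variable's own equation.
E = -2·A - 3  [with A=-6]  = 9

9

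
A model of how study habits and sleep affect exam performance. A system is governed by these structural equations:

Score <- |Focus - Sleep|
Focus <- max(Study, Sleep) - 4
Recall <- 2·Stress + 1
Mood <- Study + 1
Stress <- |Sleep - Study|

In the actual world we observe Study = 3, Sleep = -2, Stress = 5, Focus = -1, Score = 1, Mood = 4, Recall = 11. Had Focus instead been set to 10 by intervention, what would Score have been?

12

Intervening sets Focus = 10 and removes its equation (Focus <- max(Study, Sleep) - 4).
Score = |Focus - Sleep|  [with Focus=10, Sleep=-2]  = 12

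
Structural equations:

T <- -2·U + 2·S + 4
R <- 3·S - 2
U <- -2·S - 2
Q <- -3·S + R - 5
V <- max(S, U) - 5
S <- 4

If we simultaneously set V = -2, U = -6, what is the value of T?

24

The joint intervention fixes V = -2, U = -6, removing each variable's own equation.
T = -2·U + 2·S + 4  [with U=-6, S=4]  = 24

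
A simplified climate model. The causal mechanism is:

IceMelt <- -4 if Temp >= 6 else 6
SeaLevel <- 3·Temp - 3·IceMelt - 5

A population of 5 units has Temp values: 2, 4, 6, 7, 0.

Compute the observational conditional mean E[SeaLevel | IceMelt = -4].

E[SeaLevel|IceMelt=-4] averages over only the 2 units with IceMelt=-4 (Temp = 6, 7): SeaLevel = 25, 28, mean 26.5.

26.5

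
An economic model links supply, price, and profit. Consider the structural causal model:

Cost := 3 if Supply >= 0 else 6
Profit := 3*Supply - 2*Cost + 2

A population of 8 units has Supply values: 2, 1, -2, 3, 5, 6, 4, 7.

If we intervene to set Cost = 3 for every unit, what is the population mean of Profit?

5.75

Under do(Cost=3), Cost's equation is replaced by Cost=3 for every unit. Per-unit Profit: 2, -1, -10, 5, 11, 14, 8, 17. Mean = 5.75.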